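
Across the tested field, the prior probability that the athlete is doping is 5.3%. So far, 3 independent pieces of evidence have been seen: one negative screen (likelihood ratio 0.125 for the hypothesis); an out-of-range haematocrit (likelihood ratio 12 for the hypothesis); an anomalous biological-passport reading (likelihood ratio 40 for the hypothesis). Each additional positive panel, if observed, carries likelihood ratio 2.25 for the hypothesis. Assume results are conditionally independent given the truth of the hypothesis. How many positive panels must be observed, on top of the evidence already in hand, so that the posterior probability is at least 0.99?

5

Prior odds = 0.053/0.947 = 53/947.
Combined Bayes factor of the evidence already in hand = 0.125 × 12 × 40 = 60.
Odds after that evidence = (53/947) × 60 = 3180/947.
Target odds = 0.99/0.01 = 99.
Need 2.25ⁿ ≥ 99 ÷ (3180/947) = 31251/1060.
2.25⁴ = 25.62890625 falls short of 31251/1060 but 2.25⁵ = 59049/1024 reaches it, so n = 5.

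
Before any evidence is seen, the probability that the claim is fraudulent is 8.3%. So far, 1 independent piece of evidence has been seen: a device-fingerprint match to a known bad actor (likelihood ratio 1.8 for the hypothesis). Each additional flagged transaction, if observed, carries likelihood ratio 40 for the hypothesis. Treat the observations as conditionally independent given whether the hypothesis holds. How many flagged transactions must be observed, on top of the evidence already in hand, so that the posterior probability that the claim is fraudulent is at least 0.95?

Prior odds = 0.083/0.917 = 83/917.
Bayes factor of the evidence already in hand = 1.8.
Odds after that evidence = (83/917) × 1.8 = 747/4585.
Target odds = 0.95/0.05 = 19.
Need 40ⁿ ≥ 19 ÷ (747/4585) = 87115/747.
40¹ = 40 falls short of 87115/747 but 40² = 1600 reaches it, so n = 2.

2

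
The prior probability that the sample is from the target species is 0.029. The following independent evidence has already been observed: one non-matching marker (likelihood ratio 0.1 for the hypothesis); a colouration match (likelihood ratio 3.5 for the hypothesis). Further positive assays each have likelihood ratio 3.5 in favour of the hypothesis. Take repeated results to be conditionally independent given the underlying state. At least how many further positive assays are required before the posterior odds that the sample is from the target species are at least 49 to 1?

7

Prior odds = 0.029/0.971 = 29/971.
Combined Bayes factor of the evidence already in hand = 0.1 × 3.5 = 0.35.
Odds after that evidence = (29/971) × 0.35 = 203/19420.
Target odds = 49.
Need 3.5ⁿ ≥ 49 ÷ (203/19420) = 135940/29.
3.5⁶ = 1838.265625 falls short of 135940/29 but 3.5⁷ = 823543/128 reaches it, so n = 7.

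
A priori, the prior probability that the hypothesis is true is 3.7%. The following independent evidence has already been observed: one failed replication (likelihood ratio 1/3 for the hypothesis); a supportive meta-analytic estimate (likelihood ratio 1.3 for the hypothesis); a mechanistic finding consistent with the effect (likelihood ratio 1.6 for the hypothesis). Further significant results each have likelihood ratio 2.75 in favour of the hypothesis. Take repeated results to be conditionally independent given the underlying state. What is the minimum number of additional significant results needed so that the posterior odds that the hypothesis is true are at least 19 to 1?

7

Prior odds = 0.037/0.963 = 37/963.
Combined Bayes factor of the evidence already in hand = (1/3) × 1.3 × 1.6 = 52/75.
Odds after that evidence = (37/963) × 52/75 = 1924/72225.
Target odds = 19.
Need 2.75ⁿ ≥ 19 ÷ (1924/72225) = 1372275/1924.
2.75⁶ = 1771561/4096 falls short of 1372275/1924 but 2.75⁷ = 19487171/16384 reaches it, so n = 7.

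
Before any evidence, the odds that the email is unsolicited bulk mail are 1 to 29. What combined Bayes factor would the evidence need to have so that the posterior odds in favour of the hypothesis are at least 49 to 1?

Prior odds = 1/29.
Target odds = 49.
Required Bayes factor = 49 ÷ (1/29) = 1421.

1421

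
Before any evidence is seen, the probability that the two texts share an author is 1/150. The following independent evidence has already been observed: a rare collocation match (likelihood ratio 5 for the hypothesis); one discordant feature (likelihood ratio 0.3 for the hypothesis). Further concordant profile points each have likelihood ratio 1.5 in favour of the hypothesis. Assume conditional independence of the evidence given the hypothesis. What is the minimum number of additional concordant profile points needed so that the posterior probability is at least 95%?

19

Prior odds = (1/150)/(149/150) = 1/149.
Combined Bayes factor of the evidence already in hand = 5 × 0.3 = 1.5.
Odds after that evidence = (1/149) × 1.5 = 3/298.
Target odds = 0.95/0.05 = 19.
Need 1.5ⁿ ≥ 19 ÷ (3/298) = 5662/3.
1.5¹⁸ = 387420489/262144 falls short of 5662/3 but 1.5¹⁹ ≈2216.84 reaches it, so n = 19.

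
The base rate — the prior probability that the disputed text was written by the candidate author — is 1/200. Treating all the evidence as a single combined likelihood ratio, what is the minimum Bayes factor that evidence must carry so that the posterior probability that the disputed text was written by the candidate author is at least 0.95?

Prior odds = 0.005/0.995 = 1/199.
Target odds = 0.95/0.05 = 19.
Required Bayes factor = 19 ÷ (1/199) = 3781.

3781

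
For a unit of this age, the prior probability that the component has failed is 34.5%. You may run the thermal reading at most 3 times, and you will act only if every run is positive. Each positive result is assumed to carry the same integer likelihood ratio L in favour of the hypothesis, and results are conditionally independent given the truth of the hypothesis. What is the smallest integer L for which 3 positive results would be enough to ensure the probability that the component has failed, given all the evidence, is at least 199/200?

Prior odds = 0.345/0.655 = 69/131.
Target odds = 0.995/0.005 = 199.
Need L³ ≥ 199 ÷ (69/131) = 26069/69.
7³ = 343 < 26069/69 ≤ 512 = 8³, so L = 8.

8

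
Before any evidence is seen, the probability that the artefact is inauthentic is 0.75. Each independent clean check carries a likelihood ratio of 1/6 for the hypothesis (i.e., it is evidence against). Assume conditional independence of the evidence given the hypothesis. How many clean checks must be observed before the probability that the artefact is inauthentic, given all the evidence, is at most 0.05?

Prior odds = 0.75/0.25 = 3.
Likelihood ratio per clean check = 1/6.
Target odds: 0.05 ÷ 0.95 = 1/19.
Require (1/6)ⁿ ≤ 1/19 ÷ 3 = 1/57.
(1/6)² = 1/36 is still above 1/57 but (1/6)³ = 1/216 is at or below it, so n = 3.

3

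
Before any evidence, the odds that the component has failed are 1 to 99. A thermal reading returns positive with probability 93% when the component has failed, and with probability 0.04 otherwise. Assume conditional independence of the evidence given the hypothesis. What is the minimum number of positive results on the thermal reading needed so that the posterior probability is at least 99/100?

3

Prior odds = 1/99.
Likelihood ratio of a positive result = 0.93/0.04 = 23.25.
Target odds: 0.99 ÷ 0.01 = 99.
Need (1/99) × 23.25ⁿ ≥ 99, i.e. 23.25ⁿ ≥ 9801.
23.25² = 540.5625 falls short of 9801 but 23.25³ = 804357/64 reaches it, so n = 3.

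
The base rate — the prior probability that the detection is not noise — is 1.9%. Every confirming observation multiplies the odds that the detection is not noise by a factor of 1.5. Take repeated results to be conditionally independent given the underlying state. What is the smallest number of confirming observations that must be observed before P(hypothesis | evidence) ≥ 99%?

22

Prior odds: 0.019 ÷ 0.981 = 19/981.
Likelihood ratio per confirming observation = 1.5.
Target odds: 0.99 ÷ 0.01 = 99.
Need (19/981) × 1.5ⁿ ≥ 99, i.e. 1.5ⁿ ≥ 97119/19.
1.5²¹ ≈4987.89 falls short of 97119/19 but 1.5²² ≈7481.83 reaches it, so n = 22.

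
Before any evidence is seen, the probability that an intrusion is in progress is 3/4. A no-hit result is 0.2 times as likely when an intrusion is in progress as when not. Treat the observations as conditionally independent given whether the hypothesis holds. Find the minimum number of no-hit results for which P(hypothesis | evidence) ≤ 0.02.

Prior odds = 0.75/0.25 = 3.
Likelihood ratio per no-hit result = 0.2.
Target odds: 0.02 ÷ 0.98 = 1/49.
Need 3 × 0.2ⁿ ≤ 1/49, i.e. 0.2ⁿ ≤ 1/147.
0.2³ = 0.008 is still above 1/147 but 0.2⁴ = 0.0016 is at or below it, so n = 4.

4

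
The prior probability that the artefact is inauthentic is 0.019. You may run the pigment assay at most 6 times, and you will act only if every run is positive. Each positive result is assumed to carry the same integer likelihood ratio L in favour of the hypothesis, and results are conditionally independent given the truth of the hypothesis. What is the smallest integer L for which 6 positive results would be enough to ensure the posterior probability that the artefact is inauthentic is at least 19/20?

Prior odds = 0.019/0.981 = 19/981.
Target odds = 0.95/0.05 = 19.
Need L⁶ ≥ 19 ÷ (19/981) = 981.
3⁶ = 729 < 981 ≤ 4096 = 4⁶, so L = 4.

4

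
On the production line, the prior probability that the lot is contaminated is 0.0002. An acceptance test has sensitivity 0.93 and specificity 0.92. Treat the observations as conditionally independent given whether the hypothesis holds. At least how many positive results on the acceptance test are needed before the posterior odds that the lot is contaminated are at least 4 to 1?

5

Prior odds = 0.0002/0.9998 = 1/4999.
False-positive rate = 1 − 0.92 = 0.08; likelihood ratio of a positive = 0.93/0.08 = 11.625.
Target odds = 4.
Require 11.625ⁿ ≥ 4 ÷ (1/4999) = 19996.
11.625⁴ = 74805201/4096 falls short of 19996 but 11.625⁵ ≈212307 reaches it, so n = 5.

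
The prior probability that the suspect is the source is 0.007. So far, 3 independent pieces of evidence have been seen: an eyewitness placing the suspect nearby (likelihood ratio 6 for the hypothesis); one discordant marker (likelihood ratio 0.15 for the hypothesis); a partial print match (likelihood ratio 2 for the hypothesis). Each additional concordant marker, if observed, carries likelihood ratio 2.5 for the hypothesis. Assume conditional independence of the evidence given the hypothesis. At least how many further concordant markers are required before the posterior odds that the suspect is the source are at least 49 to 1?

10

Prior odds = 0.007/0.993 = 7/993.
Combined Bayes factor of the evidence already in hand = 6 × 0.15 × 2 = 1.8.
Odds after that evidence = (7/993) × 1.8 = 21/1655.
Target odds = 49.
Need 2.5ⁿ ≥ 49 ÷ (21/1655) = 11585/3.
2.5⁹ = 1953125/512 falls short of 11585/3 but 2.5¹⁰ = 9765625/1024 reaches it, so n = 10.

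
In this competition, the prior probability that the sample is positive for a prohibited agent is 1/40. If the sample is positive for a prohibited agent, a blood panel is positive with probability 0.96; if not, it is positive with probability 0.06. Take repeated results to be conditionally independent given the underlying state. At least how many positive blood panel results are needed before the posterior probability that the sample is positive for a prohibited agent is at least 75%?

2

Prior odds = 0.025/0.975 = 1/39.
Likelihood ratio of a positive = 0.96/0.06 = 16.
Target odds: 0.75 ÷ 0.25 = 3.
Need (1/39) × 16ⁿ ≥ 3, i.e. 16ⁿ ≥ 117.
16¹ = 16 falls short of 117 but 16² = 256 reaches it, so n = 2.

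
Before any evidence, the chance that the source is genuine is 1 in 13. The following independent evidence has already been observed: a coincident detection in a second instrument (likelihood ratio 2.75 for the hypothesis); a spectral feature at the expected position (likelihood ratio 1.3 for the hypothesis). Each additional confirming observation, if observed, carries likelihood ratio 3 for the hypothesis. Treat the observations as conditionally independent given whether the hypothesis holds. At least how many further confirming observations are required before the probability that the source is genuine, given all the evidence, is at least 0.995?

6

Prior odds = (1/13)/(12/13) = 1/12.
Combined Bayes factor of the evidence already in hand = 2.75 × 1.3 = 3.575.
Odds after that evidence = (1/12) × 3.575 = 143/480.
Target odds = 0.995/0.005 = 199.
Need 3ⁿ ≥ 199 ÷ (143/480) = 95520/143.
3⁵ = 243 falls short of 95520/143 but 3⁶ = 729 reaches it, so n = 6.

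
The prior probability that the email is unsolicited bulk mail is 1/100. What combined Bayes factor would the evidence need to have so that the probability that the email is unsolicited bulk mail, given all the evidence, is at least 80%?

396

Prior odds = 0.01/0.99 = 1/99.
Target odds = 0.8/0.2 = 4.
Required Bayes factor = 4 ÷ (1/99) = 396.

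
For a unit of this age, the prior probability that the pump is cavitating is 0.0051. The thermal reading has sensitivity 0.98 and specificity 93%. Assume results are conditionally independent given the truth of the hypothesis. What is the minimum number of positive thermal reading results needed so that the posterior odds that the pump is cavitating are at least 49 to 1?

4

Prior odds = 0.0051/0.9949 = 51/9949.
False-positive rate = 1 − 0.93 = 0.07; likelihood ratio of a positive = 0.98/0.07 = 14.
Target odds = 49.
Require 14ⁿ ≥ 49 ÷ (51/9949) = 487501/51.
14³ = 2744 falls short of 487501/51 but 14⁴ = 38416 reaches it, so n = 4.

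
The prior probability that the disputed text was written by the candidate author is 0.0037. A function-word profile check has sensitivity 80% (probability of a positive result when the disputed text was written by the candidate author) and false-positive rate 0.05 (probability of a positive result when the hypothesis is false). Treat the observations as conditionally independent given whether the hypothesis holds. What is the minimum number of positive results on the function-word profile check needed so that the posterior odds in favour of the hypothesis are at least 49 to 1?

Prior odds = 0.0037/0.9963 = 37/9963.
Likelihood ratio of a positive result = 0.8/0.05 = 16.
Target odds = 49.
Need (37/9963) × 16ⁿ ≥ 49, i.e. 16ⁿ ≥ 488187/37.
16³ = 4096 falls short of 488187/37 but 16⁴ = 65536 reaches it, so n = 4.

4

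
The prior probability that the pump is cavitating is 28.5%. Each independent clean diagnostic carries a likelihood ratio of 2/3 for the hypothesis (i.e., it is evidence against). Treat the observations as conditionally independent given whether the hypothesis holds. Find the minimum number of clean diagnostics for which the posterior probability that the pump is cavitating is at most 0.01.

Prior odds = 0.285/0.715 = 57/143.
Likelihood ratio per clean diagnostic = 2/3.
Target posterior odds = 0.01/0.99 = 1/99.
Need (57/143) × (2/3)ⁿ ≤ 1/99, i.e. (2/3)ⁿ ≤ 13/513.
(2/3)⁹ = 512/19683 is still above 13/513 but (2/3)¹⁰ = 1024/59049 is at or below it, so n = 10.

10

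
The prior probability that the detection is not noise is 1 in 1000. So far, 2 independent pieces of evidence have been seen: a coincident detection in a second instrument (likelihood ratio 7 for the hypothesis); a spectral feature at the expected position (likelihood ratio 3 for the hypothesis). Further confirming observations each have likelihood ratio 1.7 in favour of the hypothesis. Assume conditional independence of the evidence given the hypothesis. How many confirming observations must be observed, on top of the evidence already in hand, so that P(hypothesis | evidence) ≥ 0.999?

Prior odds = 0.001/0.999 = 1/999.
Combined Bayes factor of the evidence already in hand = 7 × 3 = 21.
Odds after that evidence = (1/999) × 21 = 7/333.
Target odds = 0.999/0.001 = 999.
Need 1.7ⁿ ≥ 999 ÷ (7/333) = 332667/7.
1.7²⁰ ≈40642.3 falls short of 332667/7 but 1.7²¹ ≈69091.9 reaches it, so n = 21.

21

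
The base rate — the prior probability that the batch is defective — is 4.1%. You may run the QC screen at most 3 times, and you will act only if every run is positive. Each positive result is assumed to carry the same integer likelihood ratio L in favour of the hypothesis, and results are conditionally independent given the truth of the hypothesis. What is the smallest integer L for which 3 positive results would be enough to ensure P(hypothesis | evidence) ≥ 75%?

5

Prior odds = 0.041/0.959 = 41/959.
Target odds = 0.75/0.25 = 3.
Need L³ ≥ 3 ÷ (41/959) = 2877/41.
4³ = 64 < 2877/41 ≤ 125 = 5³, so L = 5.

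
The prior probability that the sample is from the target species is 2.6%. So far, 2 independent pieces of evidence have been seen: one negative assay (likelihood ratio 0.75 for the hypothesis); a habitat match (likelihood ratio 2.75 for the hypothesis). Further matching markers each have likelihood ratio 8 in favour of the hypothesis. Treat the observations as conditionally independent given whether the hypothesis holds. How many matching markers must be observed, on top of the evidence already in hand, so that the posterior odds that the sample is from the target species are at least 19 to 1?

Prior odds = 0.026/0.974 = 13/487.
Combined Bayes factor of the evidence already in hand = 0.75 × 2.75 = 2.0625.
Odds after that evidence = (13/487) × 2.0625 = 429/7792.
Target odds = 19.
Need 8ⁿ ≥ 19 ÷ (429/7792) = 148048/429.
8² = 64 falls short of 148048/429 but 8³ = 512 reaches it, so n = 3.

3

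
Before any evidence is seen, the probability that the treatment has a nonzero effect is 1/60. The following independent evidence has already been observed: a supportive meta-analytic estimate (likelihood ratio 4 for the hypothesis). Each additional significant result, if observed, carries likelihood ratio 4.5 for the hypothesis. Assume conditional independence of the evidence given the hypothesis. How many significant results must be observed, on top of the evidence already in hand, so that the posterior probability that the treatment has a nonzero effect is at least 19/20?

Prior odds = (1/60)/(59/60) = 1/59.
Bayes factor of the evidence already in hand = 4.
Odds after that evidence = (1/59) × 4 = 4/59.
Target odds = 0.95/0.05 = 19.
Need 4.5ⁿ ≥ 19 ÷ (4/59) = 280.25.
4.5³ = 91.125 falls short of 280.25 but 4.5⁴ = 410.0625 reaches it, so n = 4.

4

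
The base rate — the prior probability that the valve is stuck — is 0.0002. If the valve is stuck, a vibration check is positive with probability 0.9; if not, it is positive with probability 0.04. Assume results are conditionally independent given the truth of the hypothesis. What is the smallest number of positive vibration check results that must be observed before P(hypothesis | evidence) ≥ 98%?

Prior odds = 0.0002/0.9998 = 1/4999.
Likelihood ratio of a positive = 0.9/0.04 = 22.5.
Target odds: 0.98 ÷ 0.02 = 49.
Require 22.5ⁿ ≥ 49 ÷ (1/4999) = 244951.
22.5³ = 11390.625 falls short of 244951 but 22.5⁴ = 256289.0625 reaches it, so n = 4.

4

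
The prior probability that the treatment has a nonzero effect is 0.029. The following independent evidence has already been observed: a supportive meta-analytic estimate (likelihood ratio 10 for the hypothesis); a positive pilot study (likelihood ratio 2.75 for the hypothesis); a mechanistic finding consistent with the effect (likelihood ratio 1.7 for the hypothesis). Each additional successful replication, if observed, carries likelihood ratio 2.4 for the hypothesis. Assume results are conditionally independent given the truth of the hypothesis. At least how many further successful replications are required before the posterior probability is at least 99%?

5

Prior odds = 0.029/0.971 = 29/971.
Combined Bayes factor of the evidence already in hand = 10 × 2.75 × 1.7 = 46.75.
Odds after that evidence = (29/971) × 46.75 = 5423/3884.
Target odds = 0.99/0.01 = 99.
Need 2.4ⁿ ≥ 99 ÷ (5423/3884) = 34956/493.
2.4⁴ = 33.1776 falls short of 34956/493 but 2.4⁵ = 79.62624 reaches it, so n = 5.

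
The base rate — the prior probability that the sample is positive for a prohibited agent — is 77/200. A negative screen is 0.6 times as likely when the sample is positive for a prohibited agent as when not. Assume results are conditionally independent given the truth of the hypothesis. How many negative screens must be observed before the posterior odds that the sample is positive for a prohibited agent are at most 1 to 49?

Prior odds = 0.385/0.615 = 77/123.
Likelihood ratio per negative screen = 0.6.
Target odds = 1/49.
Need (77/123) × 0.6ⁿ ≤ 1/49, i.e. 0.6ⁿ ≤ 123/3773.
0.6⁶ = 729/15625 is still above 123/3773 but 0.6⁷ = 2187/78125 is at or below it, so n = 7.

7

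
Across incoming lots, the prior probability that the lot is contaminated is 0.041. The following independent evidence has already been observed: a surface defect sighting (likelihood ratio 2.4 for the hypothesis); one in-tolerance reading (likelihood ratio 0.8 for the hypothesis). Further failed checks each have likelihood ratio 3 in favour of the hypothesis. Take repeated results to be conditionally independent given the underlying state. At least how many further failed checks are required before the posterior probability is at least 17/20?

4

Prior odds = 0.041/0.959 = 41/959.
Combined Bayes factor of the evidence already in hand = 2.4 × 0.8 = 1.92.
Odds after that evidence = (41/959) × 1.92 = 1968/23975.
Target odds = 0.85/0.15 = 17/3.
Need 3ⁿ ≥ 17/3 ÷ (1968/23975) = 407575/5904.
3³ = 27 falls short of 407575/5904 but 3⁴ = 81 reaches it, so n = 4.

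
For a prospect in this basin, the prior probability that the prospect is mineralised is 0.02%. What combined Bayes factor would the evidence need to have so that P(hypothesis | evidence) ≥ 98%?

Prior odds = 0.0002/0.9998 = 1/4999.
Target odds = 0.98/0.02 = 49.
Required Bayes factor = 49 ÷ (1/4999) = 244951.

244951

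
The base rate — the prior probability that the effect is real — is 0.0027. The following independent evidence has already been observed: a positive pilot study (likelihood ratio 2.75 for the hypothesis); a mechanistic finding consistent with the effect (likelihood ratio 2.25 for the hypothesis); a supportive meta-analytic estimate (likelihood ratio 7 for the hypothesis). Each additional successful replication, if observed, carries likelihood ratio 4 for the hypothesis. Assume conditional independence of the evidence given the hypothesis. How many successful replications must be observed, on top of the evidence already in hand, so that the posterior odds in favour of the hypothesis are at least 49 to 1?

Prior odds = 0.0027/0.9973 = 27/9973.
Combined Bayes factor of the evidence already in hand = 2.75 × 2.25 × 7 = 43.3125.
Odds after that evidence = (27/9973) × 43.3125 = 18711/159568.
Target odds = 49.
Need 4ⁿ ≥ 49 ÷ (18711/159568) = 1116976/2673.
4⁴ = 256 falls short of 1116976/2673 but 4⁵ = 1024 reaches it, so n = 5.

5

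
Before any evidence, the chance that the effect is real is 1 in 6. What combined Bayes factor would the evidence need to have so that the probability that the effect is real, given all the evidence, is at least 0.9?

Prior odds = (1/6)/(5/6) = 0.2.
Target odds = 0.9/0.1 = 9.
Required Bayes factor = 9 ÷ 0.2 = 45.

45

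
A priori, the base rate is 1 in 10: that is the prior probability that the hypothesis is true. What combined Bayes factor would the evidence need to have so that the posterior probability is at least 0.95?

Prior odds = 0.1/0.9 = 1/9.
Target odds = 0.95/0.05 = 19.
Required Bayes factor = 19 ÷ (1/9) = 171.

171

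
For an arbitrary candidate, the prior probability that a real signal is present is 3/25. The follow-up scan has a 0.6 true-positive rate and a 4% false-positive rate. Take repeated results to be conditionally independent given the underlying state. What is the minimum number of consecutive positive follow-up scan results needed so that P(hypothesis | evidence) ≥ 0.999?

4

Prior odds: 0.12 ÷ 0.88 = 3/22.
Likelihood ratio of a positive result = 0.6/0.04 = 15.
Target posterior odds = 0.999/0.001 = 999.
Require 15ⁿ ≥ 999 ÷ (3/22) = 7326.
15³ = 3375 falls short of 7326 but 15⁴ = 50625 reaches it, so n = 4.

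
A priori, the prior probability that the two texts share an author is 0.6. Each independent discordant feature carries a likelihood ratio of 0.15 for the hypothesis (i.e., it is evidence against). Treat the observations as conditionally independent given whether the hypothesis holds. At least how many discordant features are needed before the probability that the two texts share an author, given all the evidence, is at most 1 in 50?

3

Prior odds: 0.6 ÷ 0.4 = 1.5.
Likelihood ratio per discordant feature = 0.15.
Target odds: 0.02 ÷ 0.98 = 1/49.
Require 0.15ⁿ ≤ 1/49 ÷ 1.5 = 2/147.
0.15² = 0.0225 is still above 2/147 but 0.15³ = 0.003375 is at or below it, so n = 3.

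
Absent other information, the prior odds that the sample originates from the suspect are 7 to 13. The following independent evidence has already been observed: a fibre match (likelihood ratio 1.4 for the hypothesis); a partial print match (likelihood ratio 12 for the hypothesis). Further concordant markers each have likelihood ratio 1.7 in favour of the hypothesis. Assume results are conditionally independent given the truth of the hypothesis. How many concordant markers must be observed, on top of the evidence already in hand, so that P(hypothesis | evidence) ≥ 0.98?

4

Prior odds = 7/13.
Combined Bayes factor of the evidence already in hand = 1.4 × 12 = 16.8.
Odds after that evidence = (7/13) × 16.8 = 588/65.
Target odds = 0.98/0.02 = 49.
Need 1.7ⁿ ≥ 49 ÷ (588/65) = 65/12.
1.7³ = 4.913 falls short of 65/12 but 1.7⁴ = 8.3521 reaches it, so n = 4.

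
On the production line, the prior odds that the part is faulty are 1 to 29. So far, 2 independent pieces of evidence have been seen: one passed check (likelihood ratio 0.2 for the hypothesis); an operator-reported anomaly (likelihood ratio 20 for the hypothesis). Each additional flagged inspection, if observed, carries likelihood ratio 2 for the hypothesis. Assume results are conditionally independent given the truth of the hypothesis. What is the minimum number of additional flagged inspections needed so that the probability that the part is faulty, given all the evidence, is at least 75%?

5

Prior odds = 1/29.
Combined Bayes factor of the evidence already in hand = 0.2 × 20 = 4.
Odds after that evidence = (1/29) × 4 = 4/29.
Target odds = 0.75/0.25 = 3.
Need 2ⁿ ≥ 3 ÷ (4/29) = 21.75.
2⁴ = 16 falls short of 21.75 but 2⁵ = 32 reaches it, so n = 5.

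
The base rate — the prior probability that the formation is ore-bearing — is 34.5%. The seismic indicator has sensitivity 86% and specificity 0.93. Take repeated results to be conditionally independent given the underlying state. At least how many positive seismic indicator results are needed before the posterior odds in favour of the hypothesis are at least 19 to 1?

Prior odds = 0.345/0.655 = 69/131.
False-positive rate = 1 − 0.93 = 0.07; likelihood ratio of a positive = 0.86/0.07 = 86/7.
Target odds = 19.
Require (86/7)ⁿ ≥ 19 ÷ (69/131) = 2489/69.
(86/7)¹ = 86/7 falls short of 2489/69 but (86/7)² = 7396/49 reaches it, so n = 2.

2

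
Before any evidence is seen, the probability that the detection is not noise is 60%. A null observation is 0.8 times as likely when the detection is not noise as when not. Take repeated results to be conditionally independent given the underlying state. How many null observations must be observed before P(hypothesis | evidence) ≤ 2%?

20

Prior odds: 0.6 ÷ 0.4 = 1.5.
Likelihood ratio per null observation = 0.8.
Target odds: 0.02 ÷ 0.98 = 1/49.
Need 1.5 × 0.8ⁿ ≤ 1/49, i.e. 0.8ⁿ ≤ 2/147.
0.8¹⁹ ≈0.0144115 is still above 2/147 but 0.8²⁰ ≈0.0115292 is at or below it, so n = 20.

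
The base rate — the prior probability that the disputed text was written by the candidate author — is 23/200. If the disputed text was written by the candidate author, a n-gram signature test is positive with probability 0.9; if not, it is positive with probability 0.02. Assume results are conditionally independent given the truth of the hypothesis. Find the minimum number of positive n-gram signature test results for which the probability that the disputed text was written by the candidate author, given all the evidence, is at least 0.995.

2

Prior odds: 0.115 ÷ 0.885 = 23/177.
Likelihood ratio of a positive = 0.9/0.02 = 45.
Target posterior odds = 0.995/0.005 = 199.
Need (23/177) × 45ⁿ ≥ 199, i.e. 45ⁿ ≥ 35223/23.
45¹ = 45 falls short of 35223/23 but 45² = 2025 reaches it, so n = 2.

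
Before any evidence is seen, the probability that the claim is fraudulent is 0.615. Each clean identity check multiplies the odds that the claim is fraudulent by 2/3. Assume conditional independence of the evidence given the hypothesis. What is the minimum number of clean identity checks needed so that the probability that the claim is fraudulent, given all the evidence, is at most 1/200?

Prior odds: 0.615 ÷ 0.385 = 123/77.
Likelihood ratio per clean identity check = 2/3.
Target odds: 0.005 ÷ 0.995 = 1/199.
Need (123/77) × (2/3)ⁿ ≤ 1/199, i.e. (2/3)ⁿ ≤ 77/24477.
(2/3)¹⁴ = 16384/4782969 is still above 77/24477 but (2/3)¹⁵ = 32768/14348907 is at or below it, so n = 15.

15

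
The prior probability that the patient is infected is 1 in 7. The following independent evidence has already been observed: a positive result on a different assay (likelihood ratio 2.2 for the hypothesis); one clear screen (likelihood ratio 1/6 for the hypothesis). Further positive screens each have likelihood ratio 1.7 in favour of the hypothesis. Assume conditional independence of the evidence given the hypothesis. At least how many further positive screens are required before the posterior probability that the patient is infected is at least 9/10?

10

Prior odds = (1/7)/(6/7) = 1/6.
Combined Bayes factor of the evidence already in hand = 2.2 × (1/6) = 11/30.
Odds after that evidence = (1/6) × 11/30 = 11/180.
Target odds = 0.9/0.1 = 9.
Need 1.7ⁿ ≥ 9 ÷ (11/180) = 1620/11.
1.7⁹ ≈118.588 falls short of 1620/11 but 1.7¹⁰ ≈201.599 reaches it, so n = 10.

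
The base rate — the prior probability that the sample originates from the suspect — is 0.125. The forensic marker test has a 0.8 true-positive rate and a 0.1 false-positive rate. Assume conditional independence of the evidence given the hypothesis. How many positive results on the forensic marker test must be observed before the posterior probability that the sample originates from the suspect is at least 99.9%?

5

Prior odds: 0.125 ÷ 0.875 = 1/7.
Likelihood ratio of a positive result = 0.8/0.1 = 8.
Target odds: 0.999 ÷ 0.001 = 999.
Require 8ⁿ ≥ 999 ÷ (1/7) = 6993.
8⁴ = 4096 falls short of 6993 but 8⁵ = 32768 reaches it, so n = 5.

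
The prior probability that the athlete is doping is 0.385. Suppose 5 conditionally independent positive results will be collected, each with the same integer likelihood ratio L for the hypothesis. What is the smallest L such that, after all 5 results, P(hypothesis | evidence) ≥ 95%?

Prior odds = 0.385/0.615 = 77/123.
Target odds = 0.95/0.05 = 19.
Need L⁵ ≥ 19 ÷ (77/123) = 2337/77.
1⁵ = 1 < 2337/77 ≤ 32 = 2⁵, so L = 2.

2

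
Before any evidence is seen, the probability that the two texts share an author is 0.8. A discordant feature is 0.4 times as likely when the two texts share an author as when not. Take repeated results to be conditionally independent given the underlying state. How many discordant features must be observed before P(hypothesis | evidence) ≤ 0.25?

Prior odds: 0.8 ÷ 0.2 = 4.
Likelihood ratio per discordant feature = 0.4.
Target odds: 0.25 ÷ 0.75 = 1/3.
Need 4 × 0.4ⁿ ≤ 1/3, i.e. 0.4ⁿ ≤ 1/12.
0.4² = 0.16 is still above 1/12 but 0.4³ = 0.064 is at or below it, so n = 3.

3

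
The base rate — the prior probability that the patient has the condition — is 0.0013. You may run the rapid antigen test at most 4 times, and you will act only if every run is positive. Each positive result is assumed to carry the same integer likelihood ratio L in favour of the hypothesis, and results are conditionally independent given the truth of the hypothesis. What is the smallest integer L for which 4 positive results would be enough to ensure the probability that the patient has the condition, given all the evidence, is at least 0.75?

Prior odds = 0.0013/0.9987 = 13/9987.
Target odds = 0.75/0.25 = 3.
Need L⁴ ≥ 3 ÷ (13/9987) = 29961/13.
6⁴ = 1296 < 29961/13 ≤ 2401 = 7⁴, so L = 7.

7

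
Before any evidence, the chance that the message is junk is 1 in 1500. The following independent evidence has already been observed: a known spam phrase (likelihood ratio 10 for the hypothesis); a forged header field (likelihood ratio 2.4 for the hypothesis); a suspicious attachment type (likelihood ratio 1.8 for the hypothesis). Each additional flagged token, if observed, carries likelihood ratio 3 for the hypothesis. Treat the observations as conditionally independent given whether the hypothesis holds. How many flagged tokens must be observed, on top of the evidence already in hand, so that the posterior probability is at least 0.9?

Prior odds = (1/1500)/(1499/1500) = 1/1499.
Combined Bayes factor of the evidence already in hand = 10 × 2.4 × 1.8 = 43.2.
Odds after that evidence = (1/1499) × 43.2 = 216/7495.
Target odds = 0.9/0.1 = 9.
Need 3ⁿ ≥ 9 ÷ (216/7495) = 7495/24.
3⁵ = 243 falls short of 7495/24 but 3⁶ = 729 reaches it, so n = 6.

6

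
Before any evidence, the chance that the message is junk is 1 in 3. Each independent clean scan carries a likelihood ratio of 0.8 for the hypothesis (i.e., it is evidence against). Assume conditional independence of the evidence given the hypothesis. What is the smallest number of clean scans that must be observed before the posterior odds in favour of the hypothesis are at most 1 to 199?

21

Prior odds: (1/3) ÷ (2/3) = 0.5.
Likelihood ratio per clean scan = 0.8.
Target odds = 1/199.
Need 0.5 × 0.8ⁿ ≤ 1/199, i.e. 0.8ⁿ ≤ 2/199.
0.8²⁰ ≈0.0115292 is still above 2/199 but 0.8²¹ ≈0.00922337 is at or below it, so n = 21.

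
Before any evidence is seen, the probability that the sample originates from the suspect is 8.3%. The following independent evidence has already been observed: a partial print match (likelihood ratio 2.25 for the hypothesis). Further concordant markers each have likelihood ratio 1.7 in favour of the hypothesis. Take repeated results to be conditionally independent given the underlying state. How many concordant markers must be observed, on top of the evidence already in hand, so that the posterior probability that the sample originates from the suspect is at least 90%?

Prior odds = 0.083/0.917 = 83/917.
Bayes factor of the evidence already in hand = 2.25.
Odds after that evidence = (83/917) × 2.25 = 747/3668.
Target odds = 0.9/0.1 = 9.
Need 1.7ⁿ ≥ 9 ÷ (747/3668) = 3668/83.
1.7⁷ = 410338673/10000000 falls short of 3668/83 but 1.7⁸ ≈69.7576 reaches it, so n = 8.

8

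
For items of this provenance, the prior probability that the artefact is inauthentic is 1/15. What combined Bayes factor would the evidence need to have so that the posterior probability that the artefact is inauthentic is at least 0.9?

126

Prior odds = (1/15)/(14/15) = 1/14.
Target odds = 0.9/0.1 = 9.
Required Bayes factor = 9 ÷ (1/14) = 126.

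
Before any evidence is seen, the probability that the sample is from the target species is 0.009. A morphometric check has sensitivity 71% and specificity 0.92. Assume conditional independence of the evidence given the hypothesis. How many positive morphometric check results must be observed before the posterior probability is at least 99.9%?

Prior odds: 0.009 ÷ 0.991 = 9/991.
False-positive rate = 1 − 0.92 = 0.08; likelihood ratio of a positive = 0.71/0.08 = 8.875.
Target odds: 0.999 ÷ 0.001 = 999.
Need (9/991) × 8.875ⁿ ≥ 999, i.e. 8.875ⁿ ≥ 110001.
8.875⁵ ≈55060.7 falls short of 110001 but 8.875⁶ ≈488664 reaches it, so n = 6.

6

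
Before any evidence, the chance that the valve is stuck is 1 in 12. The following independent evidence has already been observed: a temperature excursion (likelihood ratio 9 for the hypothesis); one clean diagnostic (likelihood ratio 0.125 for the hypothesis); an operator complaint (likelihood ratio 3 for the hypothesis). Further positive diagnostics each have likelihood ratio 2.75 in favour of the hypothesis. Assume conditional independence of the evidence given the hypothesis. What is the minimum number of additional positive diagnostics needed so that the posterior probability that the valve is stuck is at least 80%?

Prior odds = (1/12)/(11/12) = 1/11.
Combined Bayes factor of the evidence already in hand = 9 × 0.125 × 3 = 3.375.
Odds after that evidence = (1/11) × 3.375 = 27/88.
Target odds = 0.8/0.2 = 4.
Need 2.75ⁿ ≥ 4 ÷ (27/88) = 352/27.
2.75² = 7.5625 falls short of 352/27 but 2.75³ = 20.796875 reaches it, so n = 3.

3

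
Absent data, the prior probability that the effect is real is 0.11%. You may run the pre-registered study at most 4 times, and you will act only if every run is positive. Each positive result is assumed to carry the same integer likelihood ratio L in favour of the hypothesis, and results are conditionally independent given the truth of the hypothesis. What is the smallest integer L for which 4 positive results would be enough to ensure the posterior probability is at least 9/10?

Prior odds = 0.0011/0.9989 = 11/9989.
Target odds = 0.9/0.1 = 9.
Need L⁴ ≥ 9 ÷ (11/9989) = 89901/11.
9⁴ = 6561 < 89901/11 ≤ 10000 = 10⁴, so L = 10.

10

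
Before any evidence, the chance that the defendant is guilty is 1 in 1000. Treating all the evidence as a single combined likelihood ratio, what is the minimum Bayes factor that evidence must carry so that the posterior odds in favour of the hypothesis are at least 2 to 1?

1998

Prior odds = 0.001/0.999 = 1/999.
Target odds = 2.
Required Bayes factor = 2 ÷ (1/999) = 1998.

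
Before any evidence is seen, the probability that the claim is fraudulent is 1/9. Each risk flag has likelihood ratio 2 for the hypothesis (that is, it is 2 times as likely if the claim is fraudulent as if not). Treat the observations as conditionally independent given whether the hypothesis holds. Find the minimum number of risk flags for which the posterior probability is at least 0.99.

10

Prior odds = (1/9)/(8/9) = 0.125.
Likelihood ratio per risk flag = 2.
Target posterior odds = 0.99/0.01 = 99.
Need 0.125 × 2ⁿ ≥ 99, i.e. 2ⁿ ≥ 792.
2⁹ = 512 falls short of 792 but 2¹⁰ = 1024 reaches it, so n = 10.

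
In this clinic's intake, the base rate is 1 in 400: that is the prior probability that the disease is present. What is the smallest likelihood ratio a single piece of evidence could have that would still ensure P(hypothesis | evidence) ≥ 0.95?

Prior odds = 0.0025/0.9975 = 1/399.
Target odds = 0.95/0.05 = 19.
Required Bayes factor = 19 ÷ (1/399) = 7581.

7581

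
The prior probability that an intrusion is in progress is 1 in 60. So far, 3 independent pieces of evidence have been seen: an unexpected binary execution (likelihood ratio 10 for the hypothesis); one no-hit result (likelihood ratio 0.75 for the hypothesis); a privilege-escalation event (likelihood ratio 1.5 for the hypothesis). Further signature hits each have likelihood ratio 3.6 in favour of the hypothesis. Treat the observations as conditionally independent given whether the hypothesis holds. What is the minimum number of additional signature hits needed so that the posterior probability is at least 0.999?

Prior odds = (1/60)/(59/60) = 1/59.
Combined Bayes factor of the evidence already in hand = 10 × 0.75 × 1.5 = 11.25.
Odds after that evidence = (1/59) × 11.25 = 45/236.
Target odds = 0.999/0.001 = 999.
Need 3.6ⁿ ≥ 999 ÷ (45/236) = 5239.2.
3.6⁶ = 34012224/15625 falls short of 5239.2 but 3.6⁷ = 612220032/78125 reaches it, so n = 7.

7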